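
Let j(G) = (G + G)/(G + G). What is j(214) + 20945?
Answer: 20946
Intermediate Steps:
j(G) = 1 (j(G) = (2*G)/((2*G)) = (2*G)*(1/(2*G)) = 1)
j(214) + 20945 = 1 + 20945 = 20946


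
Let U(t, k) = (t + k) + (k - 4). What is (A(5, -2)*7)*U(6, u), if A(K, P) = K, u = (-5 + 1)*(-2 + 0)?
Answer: 630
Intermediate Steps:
u = 8 (u = -4*(-2) = 8)
U(t, k) = -4 + t + 2*k (U(t, k) = (k + t) + (-4 + k) = -4 + t + 2*k)
(A(5, -2)*7)*U(6, u) = (5*7)*(-4 + 6 + 2*8) = 35*(-4 + 6 + 16) = 35*18 = 630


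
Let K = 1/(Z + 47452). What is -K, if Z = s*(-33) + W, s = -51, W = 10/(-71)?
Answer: -71/3488575 ≈ -2.0352e-5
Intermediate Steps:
W = -10/71 (W = 10*(-1/71) = -10/71 ≈ -0.14085)
Z = 119483/71 (Z = -51*(-33) - 10/71 = 1683 - 10/71 = 119483/71 ≈ 1682.9)
K = 71/3488575 (K = 1/(119483/71 + 47452) = 1/(3488575/71) = 71/3488575 ≈ 2.0352e-5)
-K = -1*71/3488575 = -71/3488575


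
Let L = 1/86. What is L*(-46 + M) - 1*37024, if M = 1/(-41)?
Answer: -130548511/3526 ≈ -37025.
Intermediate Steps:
L = 1/86 ≈ 0.011628
M = -1/41 ≈ -0.024390
L*(-46 + M) - 1*37024 = (-46 - 1/41)/86 - 1*37024 = (1/86)*(-1887/41) - 37024 = -1887/3526 - 37024 = -130548511/3526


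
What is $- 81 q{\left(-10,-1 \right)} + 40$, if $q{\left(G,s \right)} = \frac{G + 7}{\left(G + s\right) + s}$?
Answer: $\frac{79}{4} \approx 19.75$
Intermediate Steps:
$q{\left(G,s \right)} = \frac{7 + G}{G + 2 s}$
$- 81 q{\left(-10,-1 \right)} + 40 = - 81 \frac{7 - 10}{-10 + 2 \left(-1\right)} + 40 = - 81 \frac{1}{-10 - 2} \left(-3\right) + 40 = - 81 \frac{1}{-12} \left(-3\right) + 40 = - 81 \left(\left(- \frac{1}{12}\right) \left(-3\right)\right) + 40 = \left(-81\right) \frac{1}{4} + 40 = - \frac{81}{4} + 40 = \frac{79}{4}$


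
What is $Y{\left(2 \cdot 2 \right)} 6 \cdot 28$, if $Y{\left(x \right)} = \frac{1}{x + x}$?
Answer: $21$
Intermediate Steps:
$Y{\left(x \right)} = \frac{1}{2 x}$
$Y{\left(2 \cdot 2 \right)} 6 \cdot 28 = \frac{1}{2 \cdot 2 \cdot 2} \cdot 6 \cdot 28 = \frac{1}{2 \cdot 4} \cdot 6 \cdot 28 = \frac{1}{2} \cdot \frac{1}{4} \cdot 6 \cdot 28 = \frac{1}{8} \cdot 6 \cdot 28 = \frac{3}{4} \cdot 28 = 21$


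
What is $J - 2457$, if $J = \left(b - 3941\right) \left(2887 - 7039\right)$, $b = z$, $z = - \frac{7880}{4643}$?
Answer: $\frac{75994867485}{4643} \approx 1.6368 \cdot 10^{7}$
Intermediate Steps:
$z = - \frac{7880}{4643}$ ($z = \left(-7880\right) \frac{1}{4643} = - \frac{7880}{4643} \approx -1.6972$)
$b = - \frac{7880}{4643} \approx -1.6972$
$J = \frac{76006275336}{4643}$ ($J = \left(- \frac{7880}{4643} - 3941\right) \left(2887 - 7039\right) = \left(- \frac{18305943}{4643}\right) \left(-4152\right) = \frac{76006275336}{4643} \approx 1.637 \cdot 10^{7}$)
$J - 2457 = \frac{76006275336}{4643} - 2457 = \frac{75994867485}{4643}$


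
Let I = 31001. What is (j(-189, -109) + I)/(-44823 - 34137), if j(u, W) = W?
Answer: -7723/19740 ≈ -0.39124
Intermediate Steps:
(j(-189, -109) + I)/(-44823 - 34137) = (-109 + 31001)/(-44823 - 34137) = 30892/(-78960) = 30892*(-1/78960) = -7723/19740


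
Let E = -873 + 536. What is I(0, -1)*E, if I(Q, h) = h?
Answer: 337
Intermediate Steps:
E = -337
I(0, -1)*E = -1*(-337) = 337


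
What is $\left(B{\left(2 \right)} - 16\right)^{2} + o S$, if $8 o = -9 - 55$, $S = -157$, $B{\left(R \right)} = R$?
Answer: $1452$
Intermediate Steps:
$o = -8$ ($o = \frac{-9 - 55}{8} = \frac{1}{8} \left(-64\right) = -8$)
$\left(B{\left(2 \right)} - 16\right)^{2} + o S = \left(2 - 16\right)^{2} - -1256 = \left(-14\right)^{2} + 1256 = 196 + 1256 = 1452$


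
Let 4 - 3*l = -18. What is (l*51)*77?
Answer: 28798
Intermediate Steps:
l = 22/3 (l = 4/3 - ⅓*(-18) = 4/3 + 6 = 22/3 ≈ 7.3333)
(l*51)*77 = ((22/3)*51)*77 = 374*77 = 28798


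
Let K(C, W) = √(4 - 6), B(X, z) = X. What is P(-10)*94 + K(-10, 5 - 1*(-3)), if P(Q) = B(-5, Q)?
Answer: -470 + I*√2 ≈ -470.0 + 1.4142*I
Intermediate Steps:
P(Q) = -5
K(C, W) = I*√2 (K(C, W) = √(-2) = I*√2)
P(-10)*94 + K(-10, 5 - 1*(-3)) = -5*94 + I*√2 = -470 + I*√2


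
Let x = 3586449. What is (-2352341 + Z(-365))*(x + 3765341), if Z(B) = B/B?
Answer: -17293909688600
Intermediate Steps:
Z(B) = 1
(-2352341 + Z(-365))*(x + 3765341) = (-2352341 + 1)*(3586449 + 3765341) = -2352340*7351790 = -17293909688600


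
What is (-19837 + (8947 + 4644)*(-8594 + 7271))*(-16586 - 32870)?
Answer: 890244102880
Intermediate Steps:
(-19837 + (8947 + 4644)*(-8594 + 7271))*(-16586 - 32870) = (-19837 + 13591*(-1323))*(-49456) = (-19837 - 17980893)*(-49456) = -18000730*(-49456) = 890244102880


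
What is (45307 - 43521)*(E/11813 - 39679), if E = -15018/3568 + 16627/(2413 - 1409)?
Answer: -187430792442977505/2644836196 ≈ -7.0867e+7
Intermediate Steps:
E = 5530883/447784 (E = -15018*1/3568 + 16627/1004 = -7509/1784 + 16627*(1/1004) = -7509/1784 + 16627/1004 = 5530883/447784 ≈ 12.352)
(45307 - 43521)*(E/11813 - 39679) = (45307 - 43521)*((5530883/447784)/11813 - 39679) = 1786*((5530883/447784)*(1/11813) - 39679) = 1786*(5530883/5289672392 - 39679) = 1786*(-209888905311285/5289672392) = -187430792442977505/2644836196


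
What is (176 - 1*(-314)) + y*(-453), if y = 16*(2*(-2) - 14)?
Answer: 130954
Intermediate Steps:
y = -288 (y = 16*(-4 - 14) = 16*(-18) = -288)
(176 - 1*(-314)) + y*(-453) = (176 - 1*(-314)) - 288*(-453) = (176 + 314) + 130464 = 490 + 130464 = 130954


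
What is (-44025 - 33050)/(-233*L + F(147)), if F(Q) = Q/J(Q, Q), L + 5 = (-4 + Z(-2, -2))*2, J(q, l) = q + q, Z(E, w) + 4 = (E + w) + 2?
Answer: -154150/11651 ≈ -13.231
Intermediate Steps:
Z(E, w) = -2 + E + w (Z(E, w) = -4 + ((E + w) + 2) = -4 + (2 + E + w) = -2 + E + w)
J(q, l) = 2*q
L = -25 (L = -5 + (-4 + (-2 - 2 - 2))*2 = -5 + (-4 - 6)*2 = -5 - 10*2 = -5 - 20 = -25)
F(Q) = ½ (F(Q) = Q/((2*Q)) = Q*(1/(2*Q)) = ½)
(-44025 - 33050)/(-233*L + F(147)) = (-44025 - 33050)/(-233*(-25) + ½) = -77075/(5825 + ½) = -77075/11651/2 = -77075*2/11651 = -154150/11651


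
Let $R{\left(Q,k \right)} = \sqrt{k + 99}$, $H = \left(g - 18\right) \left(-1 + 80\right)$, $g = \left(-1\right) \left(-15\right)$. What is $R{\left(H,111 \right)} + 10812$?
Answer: $10812 + \sqrt{210} \approx 10826.0$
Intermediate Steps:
$g = 15$
$H = -237$ ($H = \left(15 - 18\right) \left(-1 + 80\right) = \left(-3\right) 79 = -237$)
$R{\left(Q,k \right)} = \sqrt{99 + k}$
$R{\left(H,111 \right)} + 10812 = \sqrt{99 + 111} + 10812 = \sqrt{210} + 10812 = 10812 + \sqrt{210}$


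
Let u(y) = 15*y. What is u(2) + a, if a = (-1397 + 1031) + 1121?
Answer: 785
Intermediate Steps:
a = 755 (a = -366 + 1121 = 755)
u(2) + a = 15*2 + 755 = 30 + 755 = 785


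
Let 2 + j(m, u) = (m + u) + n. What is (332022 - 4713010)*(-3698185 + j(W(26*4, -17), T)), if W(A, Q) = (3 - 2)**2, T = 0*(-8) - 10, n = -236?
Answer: 16202786210816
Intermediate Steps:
T = -10 (T = 0 - 10 = -10)
W(A, Q) = 1 (W(A, Q) = 1**2 = 1)
j(m, u) = -238 + m + u (j(m, u) = -2 + ((m + u) - 236) = -2 + (-236 + m + u) = -238 + m + u)
(332022 - 4713010)*(-3698185 + j(W(26*4, -17), T)) = (332022 - 4713010)*(-3698185 + (-238 + 1 - 10)) = -4380988*(-3698185 - 247) = -4380988*(-3698432) = 16202786210816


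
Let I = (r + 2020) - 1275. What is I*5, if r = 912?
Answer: 8285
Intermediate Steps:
I = 1657 (I = (912 + 2020) - 1275 = 2932 - 1275 = 1657)
I*5 = 1657*5 = 8285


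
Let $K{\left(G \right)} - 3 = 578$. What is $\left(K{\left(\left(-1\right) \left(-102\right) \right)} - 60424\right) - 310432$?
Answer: $-370275$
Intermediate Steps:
$K{\left(G \right)} = 581$ ($K{\left(G \right)} = 3 + 578 = 581$)
$\left(K{\left(\left(-1\right) \left(-102\right) \right)} - 60424\right) - 310432 = \left(581 - 60424\right) - 310432 = -59843 - 310432 = -370275$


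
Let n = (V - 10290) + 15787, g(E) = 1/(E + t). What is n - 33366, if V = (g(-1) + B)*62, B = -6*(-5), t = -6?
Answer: -182125/7 ≈ -26018.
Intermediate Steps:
g(E) = 1/(-6 + E) (g(E) = 1/(E - 6) = 1/(-6 + E))
B = 30
V = 12958/7 (V = (1/(-6 - 1) + 30)*62 = (1/(-7) + 30)*62 = (-⅐ + 30)*62 = (209/7)*62 = 12958/7 ≈ 1851.1)
n = 51437/7 (n = (12958/7 - 10290) + 15787 = -59072/7 + 15787 = 51437/7 ≈ 7348.1)
n - 33366 = 51437/7 - 33366 = -182125/7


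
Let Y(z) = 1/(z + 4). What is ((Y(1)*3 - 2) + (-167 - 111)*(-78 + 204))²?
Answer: 30676471609/25 ≈ 1.2271e+9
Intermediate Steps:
Y(z) = 1/(4 + z)
((Y(1)*3 - 2) + (-167 - 111)*(-78 + 204))² = ((3/(4 + 1) - 2) + (-167 - 111)*(-78 + 204))² = ((3/5 - 2) - 278*126)² = (((⅕)*3 - 2) - 35028)² = ((⅗ - 2) - 35028)² = (-7/5 - 35028)² = (-175147/5)² = 30676471609/25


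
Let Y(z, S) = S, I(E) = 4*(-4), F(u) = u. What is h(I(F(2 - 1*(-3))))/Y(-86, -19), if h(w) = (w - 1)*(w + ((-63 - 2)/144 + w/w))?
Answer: -37825/2736 ≈ -13.825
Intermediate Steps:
I(E) = -16
h(w) = (-1 + w)*(79/144 + w) (h(w) = (-1 + w)*(w + (-65*1/144 + 1)) = (-1 + w)*(w + (-65/144 + 1)) = (-1 + w)*(w + 79/144) = (-1 + w)*(79/144 + w))
h(I(F(2 - 1*(-3))))/Y(-86, -19) = (-79/144 + (-16)² - 65/144*(-16))/(-19) = (-79/144 + 256 + 65/9)*(-1/19) = (37825/144)*(-1/19) = -37825/2736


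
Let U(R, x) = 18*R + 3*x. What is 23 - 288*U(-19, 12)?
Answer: 88151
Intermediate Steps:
U(R, x) = 3*x + 18*R
23 - 288*U(-19, 12) = 23 - 288*(3*12 + 18*(-19)) = 23 - 288*(36 - 342) = 23 - 288*(-306) = 23 + 88128 = 88151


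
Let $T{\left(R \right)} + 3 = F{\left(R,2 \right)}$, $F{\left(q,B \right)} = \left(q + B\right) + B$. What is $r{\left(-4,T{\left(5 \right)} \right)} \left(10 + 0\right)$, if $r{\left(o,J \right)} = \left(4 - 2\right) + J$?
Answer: $80$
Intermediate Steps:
$F{\left(q,B \right)} = q + 2 B$ ($F{\left(q,B \right)} = \left(B + q\right) + B = q + 2 B$)
$T{\left(R \right)} = 1 + R$ ($T{\left(R \right)} = -3 + \left(R + 2 \cdot 2\right) = -3 + \left(R + 4\right) = -3 + \left(4 + R\right) = 1 + R$)
$r{\left(o,J \right)} = 2 + J$
$r{\left(-4,T{\left(5 \right)} \right)} \left(10 + 0\right) = \left(2 + \left(1 + 5\right)\right) \left(10 + 0\right) = \left(2 + 6\right) 10 = 8 \cdot 10 = 80$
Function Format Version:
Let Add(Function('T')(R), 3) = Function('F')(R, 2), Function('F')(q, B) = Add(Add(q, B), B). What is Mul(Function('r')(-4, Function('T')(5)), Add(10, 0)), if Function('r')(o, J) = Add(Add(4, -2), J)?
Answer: 80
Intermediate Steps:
Function('F')(q, B) = Add(q, Mul(2, B)) (Function('F')(q, B) = Add(Add(B, q), B) = Add(q, Mul(2, B)))
Function('T')(R) = Add(1, R) (Function('T')(R) = Add(-3, Add(R, Mul(2, 2))) = Add(-3, Add(R, 4)) = Add(-3, Add(4, R)) = Add(1, R))
Function('r')(o, J) = Add(2, J)
Mul(Function('r')(-4, Function('T')(5)), Add(10, 0)) = Mul(Add(2, Add(1, 5)), Add(10, 0)) = Mul(Add(2, 6), 10) = Mul(8, 10) = 80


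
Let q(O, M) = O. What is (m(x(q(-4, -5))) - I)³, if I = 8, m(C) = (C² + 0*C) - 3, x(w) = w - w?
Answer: -1331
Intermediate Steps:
x(w) = 0
m(C) = -3 + C² (m(C) = (C² + 0) - 3 = C² - 3 = -3 + C²)
(m(x(q(-4, -5))) - I)³ = ((-3 + 0²) - 1*8)³ = ((-3 + 0) - 8)³ = (-3 - 8)³ = (-11)³ = -1331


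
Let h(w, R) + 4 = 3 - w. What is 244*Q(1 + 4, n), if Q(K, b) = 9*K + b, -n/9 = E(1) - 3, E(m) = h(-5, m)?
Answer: 8784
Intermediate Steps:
h(w, R) = -1 - w (h(w, R) = -4 + (3 - w) = -1 - w)
E(m) = 4 (E(m) = -1 - 1*(-5) = -1 + 5 = 4)
n = -9 (n = -9*(4 - 3) = -9*1 = -9)
Q(K, b) = b + 9*K
244*Q(1 + 4, n) = 244*(-9 + 9*(1 + 4)) = 244*(-9 + 9*5) = 244*(-9 + 45) = 244*36 = 8784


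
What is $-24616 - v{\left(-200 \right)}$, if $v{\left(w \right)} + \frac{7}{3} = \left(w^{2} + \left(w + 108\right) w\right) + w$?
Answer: $- \frac{248441}{3} \approx -82814.0$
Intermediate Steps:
$v{\left(w \right)} = - \frac{7}{3} + w + w^{2} + w \left(108 + w\right)$ ($v{\left(w \right)} = - \frac{7}{3} + \left(\left(w^{2} + \left(w + 108\right) w\right) + w\right) = - \frac{7}{3} + \left(\left(w^{2} + \left(108 + w\right) w\right) + w\right) = - \frac{7}{3} + \left(\left(w^{2} + w \left(108 + w\right)\right) + w\right) = - \frac{7}{3} + \left(w + w^{2} + w \left(108 + w\right)\right) = - \frac{7}{3} + w + w^{2} + w \left(108 + w\right)$)
$-24616 - v{\left(-200 \right)} = -24616 - \left(- \frac{7}{3} + 2 \left(-200\right)^{2} + 109 \left(-200\right)\right) = -24616 - \left(- \frac{7}{3} + 2 \cdot 40000 - 21800\right) = -24616 - \left(- \frac{7}{3} + 80000 - 21800\right) = -24616 - \frac{174593}{3} = - \frac{248441}{3}$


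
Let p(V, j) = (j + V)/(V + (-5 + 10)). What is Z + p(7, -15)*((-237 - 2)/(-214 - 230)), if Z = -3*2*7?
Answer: -28211/666 ≈ -42.359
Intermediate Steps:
p(V, j) = (V + j)/(5 + V) (p(V, j) = (V + j)/(V + 5) = (V + j)/(5 + V))
Z = -42 (Z = -6*7 = -42)
Z + p(7, -15)*((-237 - 2)/(-214 - 230)) = -42 + ((7 - 15)/(5 + 7))*((-237 - 2)/(-214 - 230)) = -42 + (-8/12)*(-239/(-444)) = -42 + ((1/12)*(-8))*(-239*(-1/444)) = -42 - ⅔*239/444 = -42 - 239/666 = -28211/666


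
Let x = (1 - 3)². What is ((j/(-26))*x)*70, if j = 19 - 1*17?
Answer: -280/13 ≈ -21.538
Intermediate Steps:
j = 2 (j = 19 - 17 = 2)
x = 4 (x = (-2)² = 4)
((j/(-26))*x)*70 = ((2/(-26))*4)*70 = ((2*(-1/26))*4)*70 = -1/13*4*70 = -4/13*70 = -280/13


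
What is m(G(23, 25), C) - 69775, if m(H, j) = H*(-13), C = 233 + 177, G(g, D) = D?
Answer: -70100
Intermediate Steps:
C = 410
m(H, j) = -13*H
m(G(23, 25), C) - 69775 = -13*25 - 69775 = -325 - 69775 = -70100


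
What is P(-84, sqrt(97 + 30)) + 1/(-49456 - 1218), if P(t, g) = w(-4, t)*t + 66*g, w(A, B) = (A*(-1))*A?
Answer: 68105855/50674 + 66*sqrt(127) ≈ 2087.8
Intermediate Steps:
w(A, B) = -A**2 (w(A, B) = (-A)*A = -A**2)
P(t, g) = -16*t + 66*g (P(t, g) = (-1*(-4)**2)*t + 66*g = (-1*16)*t + 66*g = -16*t + 66*g)
P(-84, sqrt(97 + 30)) + 1/(-49456 - 1218) = (-16*(-84) + 66*sqrt(97 + 30)) + 1/(-49456 - 1218) = (1344 + 66*sqrt(127)) + 1/(-50674) = (1344 + 66*sqrt(127)) - 1/50674 = 68105855/50674 + 66*sqrt(127)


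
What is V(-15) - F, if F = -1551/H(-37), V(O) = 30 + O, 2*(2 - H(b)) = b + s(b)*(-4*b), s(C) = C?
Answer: 28619/1839 ≈ 15.562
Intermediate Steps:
H(b) = 2 + 2*b**2 - b/2 (H(b) = 2 - (b + b*(-4*b))/2 = 2 - (b - 4*b**2)/2 = 2 + (2*b**2 - b/2) = 2 + 2*b**2 - b/2)
F = -1034/1839 (F = -1551/(2 + 2*(-37)**2 - 1/2*(-37)) = -1551/(2 + 2*1369 + 37/2) = -1551/(2 + 2738 + 37/2) = -1551/5517/2 = -1551*2/5517 = -1034/1839 ≈ -0.56226)
V(-15) - F = (30 - 15) - 1*(-1034/1839) = 15 + 1034/1839 = 28619/1839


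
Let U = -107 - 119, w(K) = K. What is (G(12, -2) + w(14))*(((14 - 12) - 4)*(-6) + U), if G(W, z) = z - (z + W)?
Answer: -428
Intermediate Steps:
U = -226
G(W, z) = -W (G(W, z) = z - (W + z) = z + (-W - z) = -W)
(G(12, -2) + w(14))*(((14 - 12) - 4)*(-6) + U) = (-1*12 + 14)*(((14 - 12) - 4)*(-6) - 226) = (-12 + 14)*((2 - 4)*(-6) - 226) = 2*(-2*(-6) - 226) = 2*(12 - 226) = 2*(-214) = -428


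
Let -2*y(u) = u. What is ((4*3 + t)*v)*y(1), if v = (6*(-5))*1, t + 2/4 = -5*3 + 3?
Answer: -15/2 ≈ -7.5000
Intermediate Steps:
y(u) = -u/2
t = -25/2 (t = -½ + (-5*3 + 3) = -½ + (-15 + 3) = -½ - 12 = -25/2 ≈ -12.500)
v = -30 (v = -30*1 = -30)
((4*3 + t)*v)*y(1) = ((4*3 - 25/2)*(-30))*(-½*1) = ((12 - 25/2)*(-30))*(-½) = -½*(-30)*(-½) = 15*(-½) = -15/2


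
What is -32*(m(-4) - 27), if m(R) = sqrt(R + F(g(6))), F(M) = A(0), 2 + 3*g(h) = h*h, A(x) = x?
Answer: 864 - 64*I ≈ 864.0 - 64.0*I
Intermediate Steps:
g(h) = -2/3 + h**2/3 (g(h) = -2/3 + (h*h)/3 = -2/3 + h**2/3)
F(M) = 0
m(R) = sqrt(R) (m(R) = sqrt(R + 0) = sqrt(R))
-32*(m(-4) - 27) = -32*(sqrt(-4) - 27) = -32*(2*I - 27) = -32*(-27 + 2*I) = 864 - 64*I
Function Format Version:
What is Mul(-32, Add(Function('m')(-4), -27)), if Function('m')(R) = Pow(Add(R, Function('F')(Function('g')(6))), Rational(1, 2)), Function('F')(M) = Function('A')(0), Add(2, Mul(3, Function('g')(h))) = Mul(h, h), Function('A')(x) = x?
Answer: Add(864, Mul(-64, I)) ≈ Add(864.00, Mul(-64.000, I))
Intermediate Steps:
Function('g')(h) = Add(Rational(-2, 3), Mul(Rational(1, 3), Pow(h, 2))) (Function('g')(h) = Add(Rational(-2, 3), Mul(Rational(1, 3), Mul(h, h))) = Add(Rational(-2, 3), Mul(Rational(1, 3), Pow(h, 2))))
Function('F')(M) = 0
Function('m')(R) = Pow(R, Rational(1, 2)) (Function('m')(R) = Pow(Add(R, 0), Rational(1, 2)) = Pow(R, Rational(1, 2)))
Mul(-32, Add(Function('m')(-4), -27)) = Mul(-32, Add(Pow(-4, Rational(1, 2)), -27)) = Mul(-32, Add(Mul(2, I), -27)) = Mul(-32, Add(-27, Mul(2, I))) = Add(864, Mul(-64, I))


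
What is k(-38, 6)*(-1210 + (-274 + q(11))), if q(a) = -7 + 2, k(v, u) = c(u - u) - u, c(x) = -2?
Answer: 11912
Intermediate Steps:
k(v, u) = -2 - u
q(a) = -5
k(-38, 6)*(-1210 + (-274 + q(11))) = (-2 - 1*6)*(-1210 + (-274 - 5)) = (-2 - 6)*(-1210 - 279) = -8*(-1489) = 11912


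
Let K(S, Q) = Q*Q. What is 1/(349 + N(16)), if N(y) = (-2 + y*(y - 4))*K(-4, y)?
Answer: 1/48989 ≈ 2.0413e-5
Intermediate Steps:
K(S, Q) = Q**2
N(y) = y**2*(-2 + y*(-4 + y)) (N(y) = (-2 + y*(y - 4))*y**2 = (-2 + y*(-4 + y))*y**2 = y**2*(-2 + y*(-4 + y)))
1/(349 + N(16)) = 1/(349 + 16**2*(-2 + 16**2 - 4*16)) = 1/(349 + 256*(-2 + 256 - 64)) = 1/(349 + 256*190) = 1/(349 + 48640) = 1/48989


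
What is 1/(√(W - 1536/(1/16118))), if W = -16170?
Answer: -I*√2752602/8257806 ≈ -0.00020091*I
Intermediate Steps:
1/(√(W - 1536/(1/16118))) = 1/(√(-16170 - 1536/(1/16118))) = 1/(√(-16170 - 1536/1/16118)) = 1/(√(-16170 - 1536*16118)) = 1/(√(-16170 - 24757248)) = 1/(√(-24773418)) = 1/(3*I*√2752602) = -I*√2752602/8257806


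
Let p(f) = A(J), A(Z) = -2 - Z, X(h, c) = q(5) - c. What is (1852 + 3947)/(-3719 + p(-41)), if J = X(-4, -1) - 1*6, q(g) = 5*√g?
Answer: -21549084/13808531 + 28995*√5/13808531 ≈ -1.5559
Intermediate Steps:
X(h, c) = -c + 5*√5 (X(h, c) = 5*√5 - c = -c + 5*√5)
J = -5 + 5*√5 (J = (-1*(-1) + 5*√5) - 1*6 = (1 + 5*√5) - 6 = -5 + 5*√5 ≈ 6.1803)
p(f) = 3 - 5*√5 (p(f) = -2 - (-5 + 5*√5) = -2 + (5 - 5*√5) = 3 - 5*√5)
(1852 + 3947)/(-3719 + p(-41)) = (1852 + 3947)/(-3719 + (3 - 5*√5)) = 5799/(-3716 - 5*√5)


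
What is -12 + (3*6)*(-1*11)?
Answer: -210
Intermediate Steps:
-12 + (3*6)*(-1*11) = -12 + 18*(-11) = -12 - 198 = -210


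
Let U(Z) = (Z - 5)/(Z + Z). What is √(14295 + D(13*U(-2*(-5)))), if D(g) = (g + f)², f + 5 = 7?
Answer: √229161/4 ≈ 119.68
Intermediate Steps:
f = 2 (f = -5 + 7 = 2)
U(Z) = (-5 + Z)/(2*Z) (U(Z) = (-5 + Z)/((2*Z)) = (-5 + Z)*(1/(2*Z)) = (-5 + Z)/(2*Z))
D(g) = (2 + g)² (D(g) = (g + 2)² = (2 + g)²)
√(14295 + D(13*U(-2*(-5)))) = √(14295 + (2 + 13*((-5 - 2*(-5))/(2*((-2*(-5))))))²) = √(14295 + (2 + 13*((½)*(-5 + 10)/10))²) = √(14295 + (2 + 13*((½)*(⅒)*5))²) = √(14295 + (2 + 13*(¼))²) = √(14295 + (2 + 13/4)²) = √(14295 + (21/4)²) = √(14295 + 441/16) = √(229161/16) = √229161/4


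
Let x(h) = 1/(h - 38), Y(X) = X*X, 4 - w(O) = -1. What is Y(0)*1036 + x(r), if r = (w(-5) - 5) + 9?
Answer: -1/29 ≈ -0.034483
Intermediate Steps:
w(O) = 5 (w(O) = 4 - 1*(-1) = 4 + 1 = 5)
Y(X) = X**2
r = 9 (r = (5 - 5) + 9 = 0 + 9 = 9)
x(h) = 1/(-38 + h)
Y(0)*1036 + x(r) = 0**2*1036 + 1/(-38 + 9) = 0*1036 + 1/(-29) = 0 - 1/29 = -1/29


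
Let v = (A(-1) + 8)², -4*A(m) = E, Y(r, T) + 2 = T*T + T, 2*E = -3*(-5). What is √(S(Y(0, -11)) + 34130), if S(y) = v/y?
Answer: √707726883/144 ≈ 184.74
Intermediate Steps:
E = 15/2 (E = (-3*(-5))/2 = (½)*15 = 15/2 ≈ 7.5000)
Y(r, T) = -2 + T + T² (Y(r, T) = -2 + (T*T + T) = -2 + (T² + T) = -2 + (T + T²) = -2 + T + T²)
A(m) = -15/8 (A(m) = -¼*15/2 = -15/8)
v = 2401/64 (v = (-15/8 + 8)² = (49/8)² = 2401/64 ≈ 37.516)
S(y) = 2401/(64*y)
√(S(Y(0, -11)) + 34130) = √(2401/(64*(-2 - 11 + (-11)²)) + 34130) = √(2401/(64*(-2 - 11 + 121)) + 34130) = √((2401/64)/108 + 34130) = √((2401/64)*(1/108) + 34130) = √(2401/6912 + 34130) = √(235908961/6912) = √707726883/144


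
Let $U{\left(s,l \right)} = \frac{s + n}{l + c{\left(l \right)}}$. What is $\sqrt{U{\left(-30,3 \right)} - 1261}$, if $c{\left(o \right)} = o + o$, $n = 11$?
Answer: $\frac{14 i \sqrt{58}}{3} \approx 35.54 i$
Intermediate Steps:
$c{\left(o \right)} = 2 o$
$U{\left(s,l \right)} = \frac{11 + s}{3 l}$ ($U{\left(s,l \right)} = \frac{s + 11}{l + 2 l} = \frac{11 + s}{3 l}$)
$\sqrt{U{\left(-30,3 \right)} - 1261} = \sqrt{\frac{11 - 30}{3 \cdot 3} - 1261} = \sqrt{\frac{1}{3} \cdot \frac{1}{3} \left(-19\right) - 1261} = \sqrt{- \frac{19}{9} - 1261} = \sqrt{- \frac{11368}{9}} = \frac{14 i \sqrt{58}}{3}$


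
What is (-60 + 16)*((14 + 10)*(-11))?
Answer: 11616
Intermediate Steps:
(-60 + 16)*((14 + 10)*(-11)) = -1056*(-11) = -44*(-264) = 11616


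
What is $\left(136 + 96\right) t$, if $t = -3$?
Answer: $-696$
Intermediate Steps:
$\left(136 + 96\right) t = \left(136 + 96\right) \left(-3\right) = 232 \left(-3\right) = -696$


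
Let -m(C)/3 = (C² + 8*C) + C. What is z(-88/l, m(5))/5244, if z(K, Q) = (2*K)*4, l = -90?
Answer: 88/58995 ≈ 0.0014917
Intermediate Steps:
m(C) = -27*C - 3*C² (m(C) = -3*((C² + 8*C) + C) = -3*(C² + 9*C) = -27*C - 3*C²)
z(K, Q) = 8*K
z(-88/l, m(5))/5244 = (8*(-88/(-90)))/5244 = (8*(-88*(-1/90)))*(1/5244) = (8*(44/45))*(1/5244) = (352/45)*(1/5244) = 88/58995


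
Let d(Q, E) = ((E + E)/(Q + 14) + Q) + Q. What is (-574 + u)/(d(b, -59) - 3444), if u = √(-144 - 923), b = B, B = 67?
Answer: 23247/134114 - 81*I*√1067/268228 ≈ 0.17334 - 0.0098642*I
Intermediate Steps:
b = 67
u = I*√1067 (u = √(-1067) = I*√1067 ≈ 32.665*I)
d(Q, E) = 2*Q + 2*E/(14 + Q) (d(Q, E) = ((2*E)/(14 + Q) + Q) + Q = (2*E/(14 + Q) + Q) + Q = (Q + 2*E/(14 + Q)) + Q = 2*Q + 2*E/(14 + Q))
(-574 + u)/(d(b, -59) - 3444) = (-574 + I*√1067)/(2*(-59 + 67² + 14*67)/(14 + 67) - 3444) = (-574 + I*√1067)/(2*(-59 + 4489 + 938)/81 - 3444) = (-574 + I*√1067)/(2*(1/81)*5368 - 3444) = (-574 + I*√1067)/(10736/81 - 3444) = (-574 + I*√1067)/(-268228/81) = (-574 + I*√1067)*(-81/268228) = 23247/134114 - 81*I*√1067/268228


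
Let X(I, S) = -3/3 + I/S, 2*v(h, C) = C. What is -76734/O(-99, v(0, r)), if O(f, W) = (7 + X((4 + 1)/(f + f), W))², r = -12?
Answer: -2210164704/1038361 ≈ -2128.5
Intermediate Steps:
v(h, C) = C/2
X(I, S) = -1 + I/S (X(I, S) = -3*⅓ + I/S = -1 + I/S)
O(f, W) = (7 + (-W + 5/(2*f))/W)² (O(f, W) = (7 + ((4 + 1)/(f + f) - W)/W)² = (7 + (5/((2*f)) - W)/W)² = (7 + (5*(1/(2*f)) - W)/W)² = (7 + (5/(2*f) - W)/W)² = (7 + (-W + 5/(2*f))/W)²)
-76734/O(-99, v(0, r)) = -76734*1411344/(5 + 12*((½)*(-12))*(-99))² = -76734*1411344/(5 + 12*(-6)*(-99))² = -76734*1411344/(5 + 7128)² = -76734/((¼)*(1/36)*(1/9801)*7133²) = -76734/((¼)*(1/36)*(1/9801)*50879689) = -76734/50879689/1411344 = -76734*1411344/50879689 = -2210164704/1038361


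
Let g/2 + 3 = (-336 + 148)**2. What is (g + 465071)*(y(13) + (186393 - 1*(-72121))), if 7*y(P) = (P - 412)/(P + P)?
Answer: 3600960389171/26 ≈ 1.3850e+11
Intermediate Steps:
y(P) = (-412 + P)/(14*P) (y(P) = ((P - 412)/(P + P))/7 = ((-412 + P)/((2*P)))/7 = ((-412 + P)*(1/(2*P)))/7 = ((-412 + P)/(2*P))/7 = (-412 + P)/(14*P))
g = 70682 (g = -6 + 2*(-336 + 148)**2 = -6 + 2*(-188)**2 = -6 + 2*35344 = -6 + 70688 = 70682)
(g + 465071)*(y(13) + (186393 - 1*(-72121))) = (70682 + 465071)*((1/14)*(-412 + 13)/13 + (186393 - 1*(-72121))) = 535753*((1/14)*(1/13)*(-399) + (186393 + 72121)) = 535753*(-57/26 + 258514) = 535753*(6721307/26) = 3600960389171/26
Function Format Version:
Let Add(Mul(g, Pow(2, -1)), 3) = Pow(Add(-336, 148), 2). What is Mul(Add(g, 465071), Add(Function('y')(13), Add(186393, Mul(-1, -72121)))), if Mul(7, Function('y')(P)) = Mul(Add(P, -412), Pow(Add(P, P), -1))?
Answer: Rational(3600960389171, 26) ≈ 1.3850e+11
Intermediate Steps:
Function('y')(P) = Mul(Rational(1, 14), Pow(P, -1), Add(-412, P)) (Function('y')(P) = Mul(Rational(1, 7), Mul(Add(P, -412), Pow(Add(P, P), -1))) = Mul(Rational(1, 7), Mul(Add(-412, P), Pow(Mul(2, P), -1))) = Mul(Rational(1, 7), Mul(Add(-412, P), Mul(Rational(1, 2), Pow(P, -1)))) = Mul(Rational(1, 7), Mul(Rational(1, 2), Pow(P, -1), Add(-412, P))) = Mul(Rational(1, 14), Pow(P, -1), Add(-412, P)))
g = 70682 (g = Add(-6, Mul(2, Pow(Add(-336, 148), 2))) = Add(-6, Mul(2, Pow(-188, 2))) = Add(-6, Mul(2, 35344)) = Add(-6, 70688) = 70682)
Mul(Add(g, 465071), Add(Function('y')(13), Add(186393, Mul(-1, -72121)))) = Mul(Add(70682, 465071), Add(Mul(Rational(1, 14), Pow(13, -1), Add(-412, 13)), Add(186393, Mul(-1, -72121)))) = Mul(535753, Add(Mul(Rational(1, 14), Rational(1, 13), -399), Add(186393, 72121))) = Mul(535753, Add(Rational(-57, 26), 258514)) = Mul(535753, Rational(6721307, 26)) = Rational(3600960389171, 26)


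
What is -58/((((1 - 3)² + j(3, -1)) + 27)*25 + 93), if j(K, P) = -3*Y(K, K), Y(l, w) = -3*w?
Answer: -58/1543 ≈ -0.037589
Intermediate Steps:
j(K, P) = 9*K (j(K, P) = -(-9)*K = 9*K)
-58/((((1 - 3)² + j(3, -1)) + 27)*25 + 93) = -58/((((1 - 3)² + 9*3) + 27)*25 + 93) = -58/((((-2)² + 27) + 27)*25 + 93) = -58/(((4 + 27) + 27)*25 + 93) = -58/((31 + 27)*25 + 93) = -58/(58*25 + 93) = -58/(1450 + 93) = -58/1543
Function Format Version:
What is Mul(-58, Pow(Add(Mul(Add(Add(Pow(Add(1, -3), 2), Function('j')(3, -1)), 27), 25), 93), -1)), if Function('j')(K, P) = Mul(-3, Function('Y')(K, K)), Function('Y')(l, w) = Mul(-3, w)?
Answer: Rational(-58, 1543) ≈ -0.037589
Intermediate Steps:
Function('j')(K, P) = Mul(9, K) (Function('j')(K, P) = Mul(-3, Mul(-3, K)) = Mul(9, K))
Mul(-58, Pow(Add(Mul(Add(Add(Pow(Add(1, -3), 2), Function('j')(3, -1)), 27), 25), 93), -1)) = Mul(-58, Pow(Add(Mul(Add(Add(Pow(Add(1, -3), 2), Mul(9, 3)), 27), 25), 93), -1)) = Mul(-58, Pow(Add(Mul(Add(Add(Pow(-2, 2), 27), 27), 25), 93), -1)) = Mul(-58, Pow(Add(Mul(Add(Add(4, 27), 27), 25), 93), -1)) = Mul(-58, Pow(Add(Mul(Add(31, 27), 25), 93), -1)) = Mul(-58, Pow(Add(Mul(58, 25), 93), -1)) = Mul(-58, Pow(Add(1450, 93), -1)) = Mul(-58, Pow(1543, -1)) = Mul(-58, Rational(1, 1543)) = Rational(-58, 1543)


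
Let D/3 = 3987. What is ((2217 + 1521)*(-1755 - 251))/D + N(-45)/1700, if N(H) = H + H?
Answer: -424946803/677790 ≈ -626.96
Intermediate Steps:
D = 11961 (D = 3*3987 = 11961)
N(H) = 2*H
((2217 + 1521)*(-1755 - 251))/D + N(-45)/1700 = ((2217 + 1521)*(-1755 - 251))/11961 + (2*(-45))/1700 = (3738*(-2006))*(1/11961) - 90*1/1700 = -7498428*1/11961 - 9/170 = -2499476/3987 - 9/170 = -424946803/677790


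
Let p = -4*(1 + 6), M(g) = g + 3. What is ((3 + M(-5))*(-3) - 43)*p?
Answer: 1288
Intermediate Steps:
M(g) = 3 + g
p = -28 (p = -4*7 = -28)
((3 + M(-5))*(-3) - 43)*p = ((3 + (3 - 5))*(-3) - 43)*(-28) = ((3 - 2)*(-3) - 43)*(-28) = (1*(-3) - 43)*(-28) = (-3 - 43)*(-28) = -46*(-28) = 1288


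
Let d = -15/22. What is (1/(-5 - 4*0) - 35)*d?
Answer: 24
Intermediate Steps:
d = -15/22 (d = -15*1/22 = -15/22 ≈ -0.68182)
(1/(-5 - 4*0) - 35)*d = (1/(-5 - 4*0) - 35)*(-15/22) = (1/(-5 + 0) - 35)*(-15/22) = (1/(-5) - 35)*(-15/22) = (-⅕ - 35)*(-15/22) = -176/5*(-15/22) = 24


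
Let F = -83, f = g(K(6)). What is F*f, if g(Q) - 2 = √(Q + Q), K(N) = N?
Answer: -166 - 166*√3 ≈ -453.52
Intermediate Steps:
g(Q) = 2 + √2*√Q (g(Q) = 2 + √(Q + Q) = 2 + √(2*Q) = 2 + √2*√Q)
f = 2 + 2*√3 (f = 2 + √2*√6 = 2 + 2*√3 ≈ 5.4641)
F*f = -83*(2 + 2*√3) = -166 - 166*√3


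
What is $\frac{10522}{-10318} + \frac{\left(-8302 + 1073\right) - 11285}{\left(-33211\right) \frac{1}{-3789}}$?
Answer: $- \frac{362076230885}{171335549} \approx -2113.3$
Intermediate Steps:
$\frac{10522}{-10318} + \frac{\left(-8302 + 1073\right) - 11285}{\left(-33211\right) \frac{1}{-3789}} = 10522 \left(- \frac{1}{10318}\right) + \frac{-7229 - 11285}{\left(-33211\right) \left(- \frac{1}{3789}\right)} = - \frac{5261}{5159} - \frac{18514}{\frac{33211}{3789}} = - \frac{5261}{5159} - \frac{70149546}{33211} = - \frac{362076230885}{171335549}$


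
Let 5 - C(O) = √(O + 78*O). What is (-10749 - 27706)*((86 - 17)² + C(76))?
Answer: -183276530 + 76910*√1501 ≈ -1.8030e+8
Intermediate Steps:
C(O) = 5 - √79*√O (C(O) = 5 - √(O + 78*O) = 5 - √(79*O) = 5 - √79*√O)
(-10749 - 27706)*((86 - 17)² + C(76)) = (-10749 - 27706)*((86 - 17)² + (5 - √79*√76)) = -38455*(69² + (5 - √79*2*√19)) = -38455*(4761 + (5 - 2*√1501)) = -38455*(4766 - 2*√1501) = -183276530 + 76910*√1501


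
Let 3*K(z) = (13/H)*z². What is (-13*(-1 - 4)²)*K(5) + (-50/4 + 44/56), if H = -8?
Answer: 737407/168 ≈ 4389.3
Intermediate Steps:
K(z) = -13*z²/24 (K(z) = ((13/(-8))*z²)/3 = ((13*(-⅛))*z²)/3 = (-13*z²/8)/3 = -13*z²/24)
(-13*(-1 - 4)²)*K(5) + (-50/4 + 44/56) = (-13*(-1 - 4)²)*(-13/24*5²) + (-50/4 + 44/56) = (-13*(-5)²)*(-13/24*25) + (-50*¼ + 44*(1/56)) = -13*25*(-325/24) + (-25/2 + 11/14) = -325*(-325/24) - 82/7 = 105625/24 - 82/7 = 737407/168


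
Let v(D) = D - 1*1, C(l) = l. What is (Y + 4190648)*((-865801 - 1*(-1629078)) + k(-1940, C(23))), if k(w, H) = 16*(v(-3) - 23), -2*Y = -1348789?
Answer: 7422546691825/2 ≈ 3.7113e+12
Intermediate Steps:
Y = 1348789/2 (Y = -½*(-1348789) = 1348789/2 ≈ 6.7439e+5)
v(D) = -1 + D (v(D) = D - 1 = -1 + D)
k(w, H) = -432 (k(w, H) = 16*((-1 - 3) - 23) = 16*(-4 - 23) = 16*(-27) = -432)
(Y + 4190648)*((-865801 - 1*(-1629078)) + k(-1940, C(23))) = (1348789/2 + 4190648)*((-865801 - 1*(-1629078)) - 432) = 9730085*((-865801 + 1629078) - 432)/2 = 9730085*(763277 - 432)/2 = (9730085/2)*762845 = 7422546691825/2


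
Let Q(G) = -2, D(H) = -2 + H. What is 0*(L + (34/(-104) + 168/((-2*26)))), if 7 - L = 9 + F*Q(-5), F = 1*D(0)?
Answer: 0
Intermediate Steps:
F = -2 (F = 1*(-2 + 0) = 1*(-2) = -2)
L = -6 (L = 7 - (9 - 2*(-2)) = 7 - (9 + 4) = 7 - 1*13 = 7 - 13 = -6)
0*(L + (34/(-104) + 168/((-2*26)))) = 0*(-6 + (34/(-104) + 168/((-2*26)))) = 0*(-6 + (34*(-1/104) + 168/(-52))) = 0*(-6 + (-17/52 + 168*(-1/52))) = 0*(-6 + (-17/52 - 42/13)) = 0*(-6 - 185/52) = 0*(-497/52) = 0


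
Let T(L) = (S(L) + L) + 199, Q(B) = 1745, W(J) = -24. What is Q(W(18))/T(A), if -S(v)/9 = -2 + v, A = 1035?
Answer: -1745/8063 ≈ -0.21642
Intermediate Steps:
S(v) = 18 - 9*v (S(v) = -9*(-2 + v) = 18 - 9*v)
T(L) = 217 - 8*L (T(L) = ((18 - 9*L) + L) + 199 = (18 - 8*L) + 199 = 217 - 8*L)
Q(W(18))/T(A) = 1745/(217 - 8*1035) = 1745/(217 - 8280) = 1745/(-8063) = 1745*(-1/8063) = -1745/8063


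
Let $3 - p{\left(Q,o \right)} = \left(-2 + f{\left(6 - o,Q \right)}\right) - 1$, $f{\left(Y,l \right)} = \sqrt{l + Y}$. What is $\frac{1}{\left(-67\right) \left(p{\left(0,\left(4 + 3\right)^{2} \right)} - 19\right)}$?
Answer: $\frac{13}{14204} - \frac{i \sqrt{43}}{14204} \approx 0.00091523 - 0.00046166 i$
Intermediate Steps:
$f{\left(Y,l \right)} = \sqrt{Y + l}$
$p{\left(Q,o \right)} = 6 - \sqrt{6 + Q - o}$ ($p{\left(Q,o \right)} = 3 - \left(\left(-2 + \sqrt{\left(6 - o\right) + Q}\right) - 1\right) = 3 - \left(\left(-2 + \sqrt{6 + Q - o}\right) - 1\right) = 3 - \left(-3 + \sqrt{6 + Q - o}\right) = 6 - \sqrt{6 + Q - o}$)
$\frac{1}{\left(-67\right) \left(p{\left(0,\left(4 + 3\right)^{2} \right)} - 19\right)} = \frac{1}{\left(-67\right) \left(\left(6 - \sqrt{6 + 0 - \left(4 + 3\right)^{2}}\right) - 19\right)} = \frac{1}{\left(-67\right) \left(\left(6 - \sqrt{6 + 0 - 7^{2}}\right) - 19\right)} = \frac{1}{\left(-67\right) \left(\left(6 - \sqrt{6 + 0 - 49}\right) - 19\right)} = \frac{1}{\left(-67\right) \left(\left(6 - \sqrt{-43}\right) - 19\right)} = \frac{1}{\left(-67\right) \left(\left(6 - i \sqrt{43}\right) - 19\right)} = \frac{1}{\left(-67\right) \left(-13 - i \sqrt{43}\right)} = \frac{1}{871 + 67 i \sqrt{43}}$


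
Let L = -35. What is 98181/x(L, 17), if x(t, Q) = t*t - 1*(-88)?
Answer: 98181/1313 ≈ 74.776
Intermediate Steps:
x(t, Q) = 88 + t**2 (x(t, Q) = t**2 + 88 = 88 + t**2)
98181/x(L, 17) = 98181/(88 + (-35)**2) = 98181/(88 + 1225) = 98181/1313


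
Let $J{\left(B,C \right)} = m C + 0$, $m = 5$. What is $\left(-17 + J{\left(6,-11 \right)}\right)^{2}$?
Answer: $5184$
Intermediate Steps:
$J{\left(B,C \right)} = 5 C$ ($J{\left(B,C \right)} = 5 C + 0 = 5 C$)
$\left(-17 + J{\left(6,-11 \right)}\right)^{2} = \left(-17 + 5 \left(-11\right)\right)^{2} = \left(-17 - 55\right)^{2} = \left(-72\right)^{2} = 5184$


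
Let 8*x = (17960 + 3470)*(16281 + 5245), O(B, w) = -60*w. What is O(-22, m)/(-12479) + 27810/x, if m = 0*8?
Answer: 11124/23065109 ≈ 0.00048229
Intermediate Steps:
m = 0
x = 115325545/2 (x = ((17960 + 3470)*(16281 + 5245))/8 = (21430*21526)/8 = (1/8)*461302180 = 115325545/2 ≈ 5.7663e+7)
O(-22, m)/(-12479) + 27810/x = -60*0/(-12479) + 27810/(115325545/2) = 0*(-1/12479) + 27810*(2/115325545) = 0 + 11124/23065109 = 11124/23065109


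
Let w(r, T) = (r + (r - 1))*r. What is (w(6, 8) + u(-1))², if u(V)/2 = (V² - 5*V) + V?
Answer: 5776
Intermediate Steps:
w(r, T) = r*(-1 + 2*r) (w(r, T) = (r + (-1 + r))*r = (-1 + 2*r)*r = r*(-1 + 2*r))
u(V) = -8*V + 2*V² (u(V) = 2*((V² - 5*V) + V) = 2*(V² - 4*V) = -8*V + 2*V²)
(w(6, 8) + u(-1))² = (6*(-1 + 2*6) + 2*(-1)*(-4 - 1))² = (6*(-1 + 12) + 2*(-1)*(-5))² = (6*11 + 10)² = (66 + 10)² = 76² = 5776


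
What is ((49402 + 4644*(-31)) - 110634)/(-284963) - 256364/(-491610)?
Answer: 1774802654/1429496535 ≈ 1.2416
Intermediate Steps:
((49402 + 4644*(-31)) - 110634)/(-284963) - 256364/(-491610) = ((49402 - 143964) - 110634)*(-1/284963) - 256364*(-1/491610) = (-94562 - 110634)*(-1/284963) + 128182/245805 = -205196*(-1/284963) + 128182/245805 = 205196/284963 + 128182/245805 = 1774802654/1429496535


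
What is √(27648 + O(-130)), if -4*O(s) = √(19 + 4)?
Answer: √(110592 - √23)/2 ≈ 166.27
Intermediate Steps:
O(s) = -√23/4 (O(s) = -√(19 + 4)/4 = -√23/4)
√(27648 + O(-130)) = √(27648 - √23/4)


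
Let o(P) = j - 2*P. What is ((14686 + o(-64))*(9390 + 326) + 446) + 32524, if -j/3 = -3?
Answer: 144053238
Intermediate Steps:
j = 9 (j = -3*(-3) = 9)
o(P) = 9 - 2*P
((14686 + o(-64))*(9390 + 326) + 446) + 32524 = ((14686 + (9 - 2*(-64)))*(9390 + 326) + 446) + 32524 = ((14686 + (9 + 128))*9716 + 446) + 32524 = ((14686 + 137)*9716 + 446) + 32524 = (14823*9716 + 446) + 32524 = (144020268 + 446) + 32524 = 144020714 + 32524 = 144053238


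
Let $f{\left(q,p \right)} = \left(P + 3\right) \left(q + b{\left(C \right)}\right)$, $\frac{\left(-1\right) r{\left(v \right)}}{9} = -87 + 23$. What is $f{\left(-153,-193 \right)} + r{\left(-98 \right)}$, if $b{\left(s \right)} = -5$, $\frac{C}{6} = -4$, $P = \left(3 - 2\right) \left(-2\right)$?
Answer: $418$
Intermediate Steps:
$P = -2$ ($P = 1 \left(-2\right) = -2$)
$C = -24$ ($C = 6 \left(-4\right) = -24$)
$r{\left(v \right)} = 576$ ($r{\left(v \right)} = - 9 \left(-87 + 23\right) = \left(-9\right) \left(-64\right) = 576$)
$f{\left(q,p \right)} = -5 + q$ ($f{\left(q,p \right)} = \left(-2 + 3\right) \left(q - 5\right) = 1 \left(-5 + q\right) = -5 + q$)
$f{\left(-153,-193 \right)} + r{\left(-98 \right)} = \left(-5 - 153\right) + 576 = -158 + 576 = 418$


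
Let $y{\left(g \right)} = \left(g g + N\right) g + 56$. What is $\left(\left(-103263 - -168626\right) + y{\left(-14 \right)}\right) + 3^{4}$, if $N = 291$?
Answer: $58682$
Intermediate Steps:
$y{\left(g \right)} = 56 + g \left(291 + g^{2}\right)$ ($y{\left(g \right)} = \left(g g + 291\right) g + 56 = \left(g^{2} + 291\right) g + 56 = \left(291 + g^{2}\right) g + 56 = g \left(291 + g^{2}\right) + 56 = 56 + g \left(291 + g^{2}\right)$)
$\left(\left(-103263 - -168626\right) + y{\left(-14 \right)}\right) + 3^{4} = \left(\left(-103263 - -168626\right) + \left(56 + \left(-14\right)^{3} + 291 \left(-14\right)\right)\right) + 3^{4} = \left(\left(-103263 + 168626\right) - 6762\right) + 81 = \left(65363 - 6762\right) + 81 = 58601 + 81 = 58682$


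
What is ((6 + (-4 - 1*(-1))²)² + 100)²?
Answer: 105625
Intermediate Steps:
((6 + (-4 - 1*(-1))²)² + 100)² = ((6 + (-4 + 1)²)² + 100)² = ((6 + (-3)²)² + 100)² = ((6 + 9)² + 100)² = (15² + 100)² = (225 + 100)² = 325² = 105625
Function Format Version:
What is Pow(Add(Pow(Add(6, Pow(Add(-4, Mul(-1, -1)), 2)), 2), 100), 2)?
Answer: 105625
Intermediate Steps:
Pow(Add(Pow(Add(6, Pow(Add(-4, Mul(-1, -1)), 2)), 2), 100), 2) = Pow(Add(Pow(Add(6, Pow(Add(-4, 1), 2)), 2), 100), 2) = Pow(Add(Pow(Add(6, Pow(-3, 2)), 2), 100), 2) = Pow(Add(Pow(Add(6, 9), 2), 100), 2) = Pow(Add(Pow(15, 2), 100), 2) = Pow(Add(225, 100), 2) = Pow(325, 2) = 105625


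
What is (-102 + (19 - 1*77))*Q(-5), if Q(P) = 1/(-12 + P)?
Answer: 160/17 ≈ 9.4118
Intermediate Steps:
(-102 + (19 - 1*77))*Q(-5) = (-102 + (19 - 1*77))/(-12 - 5) = (-102 + (19 - 77))/(-17) = (-102 - 58)*(-1/17) = -160*(-1/17) = 160/17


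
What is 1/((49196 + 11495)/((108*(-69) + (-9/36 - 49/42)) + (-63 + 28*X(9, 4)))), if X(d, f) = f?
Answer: -88853/728292 ≈ -0.12200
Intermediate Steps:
1/((49196 + 11495)/((108*(-69) + (-9/36 - 49/42)) + (-63 + 28*X(9, 4)))) = 1/((49196 + 11495)/((108*(-69) + (-9/36 - 49/42)) + (-63 + 28*4))) = 1/(60691/((-7452 + (-9*1/36 - 49*1/42)) + (-63 + 112))) = 1/(60691/((-7452 + (-1/4 - 7/6)) + 49)) = 1/(60691/((-7452 - 17/12) + 49)) = 1/(60691/(-89441/12 + 49)) = 1/(60691/(-88853/12)) = 1/(60691*(-12/88853)) = 1/(-728292/88853) = -88853/728292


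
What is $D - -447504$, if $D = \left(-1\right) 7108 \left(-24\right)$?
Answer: $618096$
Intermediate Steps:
$D = 170592$ ($D = \left(-7108\right) \left(-24\right) = 170592$)
$D - -447504 = 170592 - -447504 = 170592 + 447504 = 618096$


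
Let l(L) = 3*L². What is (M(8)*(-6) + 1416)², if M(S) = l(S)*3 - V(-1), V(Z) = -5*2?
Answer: 4410000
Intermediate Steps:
V(Z) = -10
M(S) = 10 + 9*S² (M(S) = (3*S²)*3 - 1*(-10) = 9*S² + 10 = 10 + 9*S²)
(M(8)*(-6) + 1416)² = ((10 + 9*8²)*(-6) + 1416)² = ((10 + 9*64)*(-6) + 1416)² = ((10 + 576)*(-6) + 1416)² = (586*(-6) + 1416)² = (-3516 + 1416)² = (-2100)² = 4410000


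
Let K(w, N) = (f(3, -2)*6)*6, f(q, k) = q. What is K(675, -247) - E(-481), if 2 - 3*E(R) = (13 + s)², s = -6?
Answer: 371/3 ≈ 123.67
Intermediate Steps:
K(w, N) = 108 (K(w, N) = (3*6)*6 = 18*6 = 108)
E(R) = -47/3 (E(R) = ⅔ - (13 - 6)²/3 = ⅔ - ⅓*7² = ⅔ - ⅓*49 = ⅔ - 49/3 = -47/3)
K(675, -247) - E(-481) = 108 - 1*(-47/3) = 108 + 47/3 = 371/3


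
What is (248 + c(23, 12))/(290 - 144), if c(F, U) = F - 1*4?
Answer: 267/146 ≈ 1.8288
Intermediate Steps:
c(F, U) = -4 + F (c(F, U) = F - 4 = -4 + F)
(248 + c(23, 12))/(290 - 144) = (248 + (-4 + 23))/(290 - 144) = (248 + 19)/146 = (1/146)*267 = 267/146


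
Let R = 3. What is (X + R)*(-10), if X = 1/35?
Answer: -212/7 ≈ -30.286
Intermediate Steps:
X = 1/35 ≈ 0.028571
(X + R)*(-10) = (1/35 + 3)*(-10) = (106/35)*(-10) = -212/7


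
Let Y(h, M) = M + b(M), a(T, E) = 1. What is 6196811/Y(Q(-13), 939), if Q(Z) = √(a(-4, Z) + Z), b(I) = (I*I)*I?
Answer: 6196811/827936958 ≈ 0.0074846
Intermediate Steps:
b(I) = I³ (b(I) = I²*I = I³)
Q(Z) = √(1 + Z)
Y(h, M) = M + M³
6196811/Y(Q(-13), 939) = 6196811/(939 + 939³) = 6196811/(939 + 827936019) = 6196811/827936958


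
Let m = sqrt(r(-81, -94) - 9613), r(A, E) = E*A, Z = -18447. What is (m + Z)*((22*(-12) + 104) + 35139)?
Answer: -645257613 + 34979*I*sqrt(1999) ≈ -6.4526e+8 + 1.5639e+6*I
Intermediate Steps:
r(A, E) = A*E
m = I*sqrt(1999) (m = sqrt(-81*(-94) - 9613) = sqrt(7614 - 9613) = sqrt(-1999) = I*sqrt(1999) ≈ 44.71*I)
(m + Z)*((22*(-12) + 104) + 35139) = (I*sqrt(1999) - 18447)*((22*(-12) + 104) + 35139) = (-18447 + I*sqrt(1999))*((-264 + 104) + 35139) = (-18447 + I*sqrt(1999))*(-160 + 35139) = (-18447 + I*sqrt(1999))*34979 = -645257613 + 34979*I*sqrt(1999)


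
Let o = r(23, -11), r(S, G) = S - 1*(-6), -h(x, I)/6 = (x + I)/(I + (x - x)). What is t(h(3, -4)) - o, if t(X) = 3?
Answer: -26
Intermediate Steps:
h(x, I) = -6*(I + x)/I (h(x, I) = -6*(x + I)/(I + (x - x)) = -6*(I + x)/(I + 0) = -6*(I + x)/I)
r(S, G) = 6 + S (r(S, G) = S + 6 = 6 + S)
o = 29 (o = 6 + 23 = 29)
t(h(3, -4)) - o = 3 - 1*29 = 3 - 29 = -26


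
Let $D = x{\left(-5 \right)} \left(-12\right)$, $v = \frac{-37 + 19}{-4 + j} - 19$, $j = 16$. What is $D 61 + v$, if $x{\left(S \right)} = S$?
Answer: $\frac{7279}{2} \approx 3639.5$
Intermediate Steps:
$v = - \frac{41}{2}$ ($v = \frac{-37 + 19}{-4 + 16} - 19 = - \frac{18}{12} - 19 = \left(-18\right) \frac{1}{12} - 19 = - \frac{3}{2} - 19 = - \frac{41}{2} \approx -20.5$)
$D = 60$ ($D = \left(-5\right) \left(-12\right) = 60$)
$D 61 + v = 60 \cdot 61 - \frac{41}{2} = 3660 - \frac{41}{2} = \frac{7279}{2}$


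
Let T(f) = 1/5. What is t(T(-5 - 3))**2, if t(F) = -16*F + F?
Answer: 9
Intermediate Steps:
T(f) = 1/5
t(F) = -15*F
t(T(-5 - 3))**2 = (-15*1/5)**2 = (-3)**2 = 9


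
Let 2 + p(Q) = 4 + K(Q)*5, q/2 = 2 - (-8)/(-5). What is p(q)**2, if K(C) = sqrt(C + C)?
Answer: 44 + 8*sqrt(10) ≈ 69.298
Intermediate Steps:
K(C) = sqrt(2)*sqrt(C) (K(C) = sqrt(2*C) = sqrt(2)*sqrt(C))
q = 4/5 (q = 2*(2 - (-8)/(-5)) = 2*(2 - (-8)*(-1)/5) = 2*(2 - 1*8/5) = 2*(2 - 8/5) = 2*(2/5) = 4/5 ≈ 0.80000)
p(Q) = 2 + 5*sqrt(2)*sqrt(Q) (p(Q) = -2 + (4 + (sqrt(2)*sqrt(Q))*5) = -2 + (4 + 5*sqrt(2)*sqrt(Q)) = 2 + 5*sqrt(2)*sqrt(Q))
p(q)**2 = (2 + 5*sqrt(2)*sqrt(4/5))**2 = (2 + 5*sqrt(2)*(2*sqrt(5)/5))**2 = (2 + 2*sqrt(10))**2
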